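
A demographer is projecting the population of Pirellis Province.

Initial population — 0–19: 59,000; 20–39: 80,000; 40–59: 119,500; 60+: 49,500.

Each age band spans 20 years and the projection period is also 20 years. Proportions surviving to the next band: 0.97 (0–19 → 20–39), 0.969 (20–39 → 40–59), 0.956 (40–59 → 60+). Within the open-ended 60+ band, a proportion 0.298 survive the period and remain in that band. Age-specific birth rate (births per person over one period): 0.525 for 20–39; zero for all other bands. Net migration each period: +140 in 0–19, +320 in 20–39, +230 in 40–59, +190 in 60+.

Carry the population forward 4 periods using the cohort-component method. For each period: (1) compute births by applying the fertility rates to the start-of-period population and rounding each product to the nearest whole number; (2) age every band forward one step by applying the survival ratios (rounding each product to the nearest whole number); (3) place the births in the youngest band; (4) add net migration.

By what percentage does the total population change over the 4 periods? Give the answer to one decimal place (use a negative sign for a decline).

Period 1.
Births: 80000 × 0.525 = 42000
20–39: 59000 × 0.97 = 57230
40–59: 80000 × 0.969 = 77520
60+: 119500 × 0.956 + 49500 × 0.298 = 114242 + 14751 = 128993
Net migration: 0–19 + 140 → 42140; 20–39 + 320 → 57550; 40–59 + 230 → 77750; 60+ + 190 → 129183
Giving 42140 / 57550 / 77750 / 129183.
Period 2.
Births: 57550 × 0.525 = 30214
20–39: 42140 × 0.97 = 40876
40–59: 57550 × 0.969 = 55766
60+: 77750 × 0.956 + 129183 × 0.298 = 74329 + 38497 = 112826
Net migration: 0–19 + 140 → 30354; 20–39 + 320 → 41196; 40–59 + 230 → 55996; 60+ + 190 → 113016
Giving 30354 / 41196 / 55996 / 113016.
Period 3.
Births: 41196 × 0.525 = 21628
20–39: 30354 × 0.97 = 29443
40–59: 41196 × 0.969 = 39919
60+: 55996 × 0.956 + 113016 × 0.298 = 53532 + 33679 = 87211
Net migration: 0–19 + 140 → 21768; 20–39 + 320 → 29763; 40–59 + 230 → 40149; 60+ + 190 → 87401
Giving 21768 / 29763 / 40149 / 87401.
Period 4.
Births: 29763 × 0.525 = 15626
20–39: 21768 × 0.97 = 21115
40–59: 29763 × 0.969 = 28840
60+: 40149 × 0.956 + 87401 × 0.298 = 38382 + 26045 = 64427
Net migration: 0–19 + 140 → 15766; 20–39 + 320 → 21435; 40–59 + 230 → 29070; 60+ + 190 → 64617
Giving 15766 / 21435 / 29070 / 64617.
Total: 308000 → 130888; change = -177112; percentage change = -57.5%

-57.5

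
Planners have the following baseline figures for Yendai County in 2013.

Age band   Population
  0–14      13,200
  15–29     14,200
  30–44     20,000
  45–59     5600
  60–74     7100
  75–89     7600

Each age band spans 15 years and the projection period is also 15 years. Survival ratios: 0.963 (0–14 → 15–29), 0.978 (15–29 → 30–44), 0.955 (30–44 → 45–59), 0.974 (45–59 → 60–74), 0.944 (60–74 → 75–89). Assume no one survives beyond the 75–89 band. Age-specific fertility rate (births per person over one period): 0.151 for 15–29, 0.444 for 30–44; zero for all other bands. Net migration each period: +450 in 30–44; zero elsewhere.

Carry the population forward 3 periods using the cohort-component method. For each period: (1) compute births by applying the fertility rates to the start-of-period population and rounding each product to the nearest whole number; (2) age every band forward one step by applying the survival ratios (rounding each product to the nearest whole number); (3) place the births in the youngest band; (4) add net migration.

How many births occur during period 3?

Period 1:
Births: 14200 × 0.151 = 2144 ; 20000 × 0.444 = 8880 → total 11024
15–29: 13200 × 0.963 = 12712
30–44: 14200 × 0.978 = 13888
45–59: 20000 × 0.955 = 19100
60–74: 5600 × 0.974 = 5454
75–89: 7100 × 0.944 = 6702
Net migration: 30–44 + 450 → 14338
Giving 11024 / 12712 / 14338 / 19100 / 5454 / 6702.
Period 2:
Births: 12712 × 0.151 = 1920 ; 14338 × 0.444 = 6366 → total 8286
15–29: 11024 × 0.963 = 10616
30–44: 12712 × 0.978 = 12432
45–59: 14338 × 0.955 = 13693
60–74: 19100 × 0.974 = 18603
75–89: 5454 × 0.944 = 5149
Net migration: 30–44 + 450 → 12882
Giving 8286 / 10616 / 12882 / 13693 / 18603 / 5149.
Period 3:
Births: 10616 × 0.151 = 1603 ; 12882 × 0.444 = 5720 → total 7323
15–29: 8286 × 0.963 = 7979
30–44: 10616 × 0.978 = 10382
45–59: 12882 × 0.955 = 12302
60–74: 13693 × 0.974 = 13337
75–89: 18603 × 0.944 = 17561
Net migration: 30–44 + 450 → 10832
Giving 7323 / 7979 / 10832 / 12302 / 13337 / 17561.

7323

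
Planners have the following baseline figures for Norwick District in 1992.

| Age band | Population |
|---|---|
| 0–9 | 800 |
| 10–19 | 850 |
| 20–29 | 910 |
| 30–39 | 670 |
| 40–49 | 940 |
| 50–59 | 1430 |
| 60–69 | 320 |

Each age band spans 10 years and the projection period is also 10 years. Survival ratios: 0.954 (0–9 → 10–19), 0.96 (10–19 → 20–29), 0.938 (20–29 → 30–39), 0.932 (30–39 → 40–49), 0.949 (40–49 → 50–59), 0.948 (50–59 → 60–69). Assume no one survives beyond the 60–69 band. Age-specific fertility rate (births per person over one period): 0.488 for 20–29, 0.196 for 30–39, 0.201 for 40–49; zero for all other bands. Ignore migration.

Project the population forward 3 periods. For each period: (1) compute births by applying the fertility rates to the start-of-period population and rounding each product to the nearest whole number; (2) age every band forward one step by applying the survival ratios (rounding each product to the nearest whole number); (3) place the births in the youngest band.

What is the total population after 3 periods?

4741

— Period 1 —
Births: 910 × 0.488 = 444, 670 × 0.196 = 131, 940 × 0.201 = 189 ⇒ total 764
10–19: 800 × 0.954 = 763
20–29: 850 × 0.96 = 816
30–39: 910 × 0.938 = 854
40–49: 670 × 0.932 = 624
50–59: 940 × 0.949 = 892
60–69: 1430 × 0.948 = 1356
→ [764, 763, 816, 854, 624, 892, 1356]
— Period 2 —
Births: 816 × 0.488 = 398, 854 × 0.196 = 167, 624 × 0.201 = 125 ⇒ total 690
10–19: 764 × 0.954 = 729
20–29: 763 × 0.96 = 732
30–39: 816 × 0.938 = 765
40–49: 854 × 0.932 = 796
50–59: 624 × 0.949 = 592
60–69: 892 × 0.948 = 846
→ [690, 729, 732, 765, 796, 592, 846]
— Period 3 —
Births: 732 × 0.488 = 357, 765 × 0.196 = 150, 796 × 0.201 = 160 ⇒ total 667
10–19: 690 × 0.954 = 658
20–29: 729 × 0.96 = 700
30–39: 732 × 0.938 = 687
40–49: 765 × 0.932 = 713
50–59: 796 × 0.949 = 755
60–69: 592 × 0.948 = 561
→ [667, 658, 700, 687, 713, 755, 561]
Total after period 3: 667 + 658 + 700 + 687 + 713 + 755 + 561 = 4741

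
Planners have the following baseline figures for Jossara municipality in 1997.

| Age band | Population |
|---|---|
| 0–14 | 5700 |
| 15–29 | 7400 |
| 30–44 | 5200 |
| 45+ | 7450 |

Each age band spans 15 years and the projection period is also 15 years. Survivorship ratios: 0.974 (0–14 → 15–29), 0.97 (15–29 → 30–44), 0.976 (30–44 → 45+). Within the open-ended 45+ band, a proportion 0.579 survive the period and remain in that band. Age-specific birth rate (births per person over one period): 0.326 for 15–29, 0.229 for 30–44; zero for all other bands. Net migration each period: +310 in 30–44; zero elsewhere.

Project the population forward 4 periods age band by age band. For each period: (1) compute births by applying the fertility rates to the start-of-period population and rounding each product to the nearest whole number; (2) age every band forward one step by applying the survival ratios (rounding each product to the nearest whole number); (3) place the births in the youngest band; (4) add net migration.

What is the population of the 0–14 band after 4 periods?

1970

Call the groups 1 to 4, youngest first.
After projecting period 1:
Births: 7400 × 0.326 = 2412  |  5200 × 0.229 = 1191 → 3603
Group 2: 5700 × 0.974 = 5552
Group 3: 7400 × 0.97 = 7178
Group 4: 5200 × 0.976 + 7450 × 0.579 = 5075 + 4314 = 9389
Net migration: Group 3 + 310 → 7488
Population now: 0–14=3603, 15–29=5552, 30–44=7488, 45+=9389
After projecting period 2:
Births: 5552 × 0.326 = 1810  |  7488 × 0.229 = 1715 → 3525
Group 2: 3603 × 0.974 = 3509
Group 3: 5552 × 0.97 = 5385
Group 4: 7488 × 0.976 + 9389 × 0.579 = 7308 + 5436 = 12744
Net migration: Group 3 + 310 → 5695
Population now: 0–14=3525, 15–29=3509, 30–44=5695, 45+=12744
After projecting period 3:
Births: 3509 × 0.326 = 1144  |  5695 × 0.229 = 1304 → 2448
Group 2: 3525 × 0.974 = 3433
Group 3: 3509 × 0.97 = 3404
Group 4: 5695 × 0.976 + 12744 × 0.579 = 5558 + 7379 = 12937
Net migration: Group 3 + 310 → 3714
Population now: 0–14=2448, 15–29=3433, 30–44=3714, 45+=12937
After projecting period 4:
Births: 3433 × 0.326 = 1119  |  3714 × 0.229 = 851 → 1970
Group 2: 2448 × 0.974 = 2384
Group 3: 3433 × 0.97 = 3330
Group 4: 3714 × 0.976 + 12937 × 0.579 = 3625 + 7491 = 11116
Net migration: Group 3 + 310 → 3640
Population now: 0–14=1970, 15–29=2384, 30–44=3640, 45+=11116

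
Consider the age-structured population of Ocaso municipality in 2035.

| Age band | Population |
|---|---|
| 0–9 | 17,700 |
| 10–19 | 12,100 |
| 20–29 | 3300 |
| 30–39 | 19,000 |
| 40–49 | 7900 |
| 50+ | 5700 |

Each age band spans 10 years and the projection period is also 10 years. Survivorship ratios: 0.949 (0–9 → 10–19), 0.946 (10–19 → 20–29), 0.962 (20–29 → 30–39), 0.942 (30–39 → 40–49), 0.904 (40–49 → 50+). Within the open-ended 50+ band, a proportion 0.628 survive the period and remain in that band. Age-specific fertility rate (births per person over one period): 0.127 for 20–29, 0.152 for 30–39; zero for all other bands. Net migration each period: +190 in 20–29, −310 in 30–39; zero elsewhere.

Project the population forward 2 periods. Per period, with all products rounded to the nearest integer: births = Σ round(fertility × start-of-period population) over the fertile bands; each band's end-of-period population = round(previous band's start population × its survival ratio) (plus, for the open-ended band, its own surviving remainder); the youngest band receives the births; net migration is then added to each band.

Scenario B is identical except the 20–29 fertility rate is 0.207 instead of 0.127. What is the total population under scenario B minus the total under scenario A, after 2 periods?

1182

Let group 1 be 0–9 through group 6 = 50+.
After projecting period 1:
Births: 3300 × 0.127 = 419 ; 19000 × 0.152 = 2888 → 3307
Group 2: 17700 × 0.949 = 16797
Group 3: 12100 × 0.946 = 11447
Group 4: 3300 × 0.962 = 3175
Group 5: 19000 × 0.942 = 17898
Group 6: 7900 × 0.904 + 5700 × 0.628 = 7142 + 3580 = 10722
Net migration: Group 3 + 190 → 11637; Group 4 − 310 → 2865
→ [3307, 16797, 11637, 2865, 17898, 10722]
After projecting period 2:
Births: 11637 × 0.127 = 1478 ; 2865 × 0.152 = 435 → 1913
Group 2: 3307 × 0.949 = 3138
Group 3: 16797 × 0.946 = 15890
Group 4: 11637 × 0.962 = 11195
Group 5: 2865 × 0.942 = 2699
Group 6: 17898 × 0.904 + 10722 × 0.628 = 16180 + 6733 = 22913
Net migration: Group 3 + 190 → 16080; Group 4 − 310 → 10885
→ [1913, 3138, 16080, 10885, 2699, 22913]
Scenario A total after 2 periods: 57628
Scenario B projection —
After projecting period 1:
Births: 3300 × 0.207 = 683 ; 19000 × 0.152 = 2888 → 3571
Group 2: 17700 × 0.949 = 16797
Group 3: 12100 × 0.946 = 11447
Group 4: 3300 × 0.962 = 3175
Group 5: 19000 × 0.942 = 17898
Group 6: 7900 × 0.904 + 5700 × 0.628 = 7142 + 3580 = 10722
Net migration: Group 3 + 190 → 11637; Group 4 − 310 → 2865
→ [3571, 16797, 11637, 2865, 17898, 10722]
After projecting period 2:
Births: 11637 × 0.207 = 2409 ; 2865 × 0.152 = 435 → 2844
Group 2: 3571 × 0.949 = 3389
Group 3: 16797 × 0.946 = 15890
Group 4: 11637 × 0.962 = 11195
Group 5: 2865 × 0.942 = 2699
Group 6: 17898 × 0.904 + 10722 × 0.628 = 16180 + 6733 = 22913
Net migration: Group 3 + 190 → 16080; Group 4 − 310 → 10885
→ [2844, 3389, 16080, 10885, 2699, 22913]
Scenario B total after 2 periods: 58810
Difference B − A = 58810 − 57628 = 1182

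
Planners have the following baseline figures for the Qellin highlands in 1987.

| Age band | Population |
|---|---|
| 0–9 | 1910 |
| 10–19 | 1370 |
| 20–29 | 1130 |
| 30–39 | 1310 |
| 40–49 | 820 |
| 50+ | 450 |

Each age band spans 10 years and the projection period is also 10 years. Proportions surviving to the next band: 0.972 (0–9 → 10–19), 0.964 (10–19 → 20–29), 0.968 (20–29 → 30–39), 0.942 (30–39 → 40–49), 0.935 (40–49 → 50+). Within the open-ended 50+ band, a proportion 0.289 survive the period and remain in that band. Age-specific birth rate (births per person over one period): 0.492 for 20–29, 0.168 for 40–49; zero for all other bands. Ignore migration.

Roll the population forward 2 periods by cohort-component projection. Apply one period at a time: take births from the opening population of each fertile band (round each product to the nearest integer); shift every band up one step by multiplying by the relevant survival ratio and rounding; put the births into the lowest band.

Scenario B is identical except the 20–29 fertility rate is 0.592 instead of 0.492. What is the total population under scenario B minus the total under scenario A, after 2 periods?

[period 1]
Births: 1130 × 0.492 = 556, 820 × 0.168 = 138 → total 694
10–19: 1910 × 0.972 = 1857
20–29: 1370 × 0.964 = 1321
30–39: 1130 × 0.968 = 1094
40–49: 1310 × 0.942 = 1234
50+: 820 × 0.935 + 450 × 0.289 = 767 + 130 = 897
End of period: [694, 1857, 1321, 1094, 1234, 897]
[period 2]
Births: 1321 × 0.492 = 650, 1234 × 0.168 = 207 → total 857
10–19: 694 × 0.972 = 675
20–29: 1857 × 0.964 = 1790
30–39: 1321 × 0.968 = 1279
40–49: 1094 × 0.942 = 1031
50+: 1234 × 0.935 + 897 × 0.289 = 1154 + 259 = 1413
End of period: [857, 675, 1790, 1279, 1031, 1413]
Scenario A total after 2 periods: 7045
Scenario B projection —
[period 1]
Births: 1130 × 0.592 = 669, 820 × 0.168 = 138 → total 807
10–19: 1910 × 0.972 = 1857
20–29: 1370 × 0.964 = 1321
30–39: 1130 × 0.968 = 1094
40–49: 1310 × 0.942 = 1234
50+: 820 × 0.935 + 450 × 0.289 = 767 + 130 = 897
End of period: [807, 1857, 1321, 1094, 1234, 897]
[period 2]
Births: 1321 × 0.592 = 782, 1234 × 0.168 = 207 → total 989
10–19: 807 × 0.972 = 784
20–29: 1857 × 0.964 = 1790
30–39: 1321 × 0.968 = 1279
40–49: 1094 × 0.942 = 1031
50+: 1234 × 0.935 + 897 × 0.289 = 1154 + 259 = 1413
End of period: [989, 784, 1790, 1279, 1031, 1413]
Scenario B total after 2 periods: 7286
Difference B − A = 7286 − 7045 = 241

241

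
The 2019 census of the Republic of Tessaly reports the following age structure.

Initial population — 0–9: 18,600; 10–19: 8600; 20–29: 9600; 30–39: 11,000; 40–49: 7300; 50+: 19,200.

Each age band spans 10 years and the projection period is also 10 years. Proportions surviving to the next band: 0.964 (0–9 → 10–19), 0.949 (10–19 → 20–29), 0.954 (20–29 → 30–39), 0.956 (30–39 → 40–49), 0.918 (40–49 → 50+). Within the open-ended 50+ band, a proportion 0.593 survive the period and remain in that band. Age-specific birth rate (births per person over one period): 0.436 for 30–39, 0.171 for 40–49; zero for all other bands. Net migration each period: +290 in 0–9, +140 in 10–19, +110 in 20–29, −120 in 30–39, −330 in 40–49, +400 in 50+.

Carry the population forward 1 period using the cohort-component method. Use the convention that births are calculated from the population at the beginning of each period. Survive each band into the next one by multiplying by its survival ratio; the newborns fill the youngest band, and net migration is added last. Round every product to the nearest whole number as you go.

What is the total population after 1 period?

Period 1:
Births: 11000 * 0.436 = 4796  |  7300 * 0.171 = 1248 → 6044
10–19: 18600 * 0.964 = 17930
20–29: 8600 * 0.949 = 8161
30–39: 9600 * 0.954 = 9158
40–49: 11000 * 0.956 = 10516
50+: 7300 * 0.918 + 19200 * 0.593 = 6701 + 11386 = 18087
Net migration: 0–9 + 290 → 6334; 10–19 + 140 → 18070; 20–29 + 110 → 8271; 30–39 − 120 → 9038; 40–49 − 330 → 10186; 50+ + 400 → 18487
→ [6334, 18070, 8271, 9038, 10186, 18487]
Total after period 1: 6334 + 18070 + 8271 + 9038 + 10186 + 18487 = 70386

70386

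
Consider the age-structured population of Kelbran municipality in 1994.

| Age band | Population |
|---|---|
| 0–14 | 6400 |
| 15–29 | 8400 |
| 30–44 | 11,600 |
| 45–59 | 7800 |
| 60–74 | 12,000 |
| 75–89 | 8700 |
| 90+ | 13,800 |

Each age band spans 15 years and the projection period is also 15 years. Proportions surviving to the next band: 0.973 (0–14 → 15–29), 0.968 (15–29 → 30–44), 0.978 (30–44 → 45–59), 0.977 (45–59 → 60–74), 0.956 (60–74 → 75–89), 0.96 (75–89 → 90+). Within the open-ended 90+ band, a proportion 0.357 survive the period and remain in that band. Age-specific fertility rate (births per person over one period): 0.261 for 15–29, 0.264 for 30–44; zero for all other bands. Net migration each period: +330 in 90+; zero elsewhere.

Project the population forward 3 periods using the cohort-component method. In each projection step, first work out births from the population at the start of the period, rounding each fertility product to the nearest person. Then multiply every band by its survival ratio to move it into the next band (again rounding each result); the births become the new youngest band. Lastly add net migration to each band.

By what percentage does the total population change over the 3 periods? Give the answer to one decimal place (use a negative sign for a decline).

-28.8

Let band 1 be 0–14 through band 7 = 90+.
Period 1.
Births: 8400 * 0.261 = 2192  |  11600 * 0.264 = 3062 — total 5254
Band 2: 6400 * 0.973 = 6227
Band 3: 8400 * 0.968 = 8131
Band 4: 11600 * 0.978 = 11345
Band 5: 7800 * 0.977 = 7621
Band 6: 12000 * 0.956 = 11472
Band 7: 8700 * 0.96 + 13800 * 0.357 = 8352 + 4927 = 13279
Net migration: Band 7 + 330 → 13609
Population now: 0–14=5254, 15–29=6227, 30–44=8131, 45–59=11345, 60–74=7621, 75–89=11472, 90+=13609
Period 2.
Births: 6227 * 0.261 = 1625  |  8131 * 0.264 = 2147 — total 3772
Band 2: 5254 * 0.973 = 5112
Band 3: 6227 * 0.968 = 6028
Band 4: 8131 * 0.978 = 7952
Band 5: 11345 * 0.977 = 11084
Band 6: 7621 * 0.956 = 7286
Band 7: 11472 * 0.96 + 13609 * 0.357 = 11013 + 4858 = 15871
Net migration: Band 7 + 330 → 16201
Population now: 0–14=3772, 15–29=5112, 30–44=6028, 45–59=7952, 60–74=11084, 75–89=7286, 90+=16201
Period 3.
Births: 5112 * 0.261 = 1334  |  6028 * 0.264 = 1591 — total 2925
Band 2: 3772 * 0.973 = 3670
Band 3: 5112 * 0.968 = 4948
Band 4: 6028 * 0.978 = 5895
Band 5: 7952 * 0.977 = 7769
Band 6: 11084 * 0.956 = 10596
Band 7: 7286 * 0.96 + 16201 * 0.357 = 6995 + 5784 = 12779
Net migration: Band 7 + 330 → 13109
Population now: 0–14=2925, 15–29=3670, 30–44=4948, 45–59=5895, 60–74=7769, 75–89=10596, 90+=13109
Total: 68700 → 48912; change = -19788; percentage change = -28.8%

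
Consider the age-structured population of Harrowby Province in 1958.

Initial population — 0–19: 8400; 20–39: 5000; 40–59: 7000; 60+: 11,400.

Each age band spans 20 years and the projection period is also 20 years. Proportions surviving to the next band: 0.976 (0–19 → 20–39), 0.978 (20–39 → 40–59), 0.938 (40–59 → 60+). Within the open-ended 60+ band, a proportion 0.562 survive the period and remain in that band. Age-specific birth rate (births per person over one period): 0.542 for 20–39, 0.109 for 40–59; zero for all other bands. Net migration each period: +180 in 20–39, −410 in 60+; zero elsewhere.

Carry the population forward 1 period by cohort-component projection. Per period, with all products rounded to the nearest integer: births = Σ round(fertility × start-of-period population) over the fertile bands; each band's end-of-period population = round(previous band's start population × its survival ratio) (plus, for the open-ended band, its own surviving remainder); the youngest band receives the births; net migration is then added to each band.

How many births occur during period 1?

3473

Numbering the bands 1..4 from youngest to oldest:
Period 1.
Births: 5000 × 0.542 = 2710, 7000 × 0.109 = 763 → total 3473
Band 2: 8400 × 0.976 = 8198
Band 3: 5000 × 0.978 = 4890
Band 4: 7000 × 0.938 + 11400 × 0.562 = 6566 + 6407 = 12973
Net migration: Band 2 + 180 → 8378; Band 4 − 410 → 12563
Giving 3473 / 8378 / 4890 / 12563.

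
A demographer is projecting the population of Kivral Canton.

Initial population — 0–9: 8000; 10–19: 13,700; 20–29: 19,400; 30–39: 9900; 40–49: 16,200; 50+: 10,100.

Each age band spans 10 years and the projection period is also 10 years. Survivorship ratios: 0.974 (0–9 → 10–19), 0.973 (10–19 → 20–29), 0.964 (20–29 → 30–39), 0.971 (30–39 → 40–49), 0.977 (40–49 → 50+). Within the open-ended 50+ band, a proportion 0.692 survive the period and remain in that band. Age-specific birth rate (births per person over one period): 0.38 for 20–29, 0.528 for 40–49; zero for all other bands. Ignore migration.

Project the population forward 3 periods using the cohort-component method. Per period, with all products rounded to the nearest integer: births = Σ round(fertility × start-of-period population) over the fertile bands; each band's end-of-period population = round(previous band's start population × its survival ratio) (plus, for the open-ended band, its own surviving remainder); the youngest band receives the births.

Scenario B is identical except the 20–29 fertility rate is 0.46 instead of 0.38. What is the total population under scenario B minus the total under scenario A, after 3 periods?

— Period 1 —
Births: 19400 × 0.38 = 7372, 16200 × 0.528 = 8554 ⇒ total 15926
10–19: 8000 × 0.974 = 7792
20–29: 13700 × 0.973 = 13330
30–39: 19400 × 0.964 = 18702
40–49: 9900 × 0.971 = 9613
50+: 16200 × 0.977 + 10100 × 0.692 = 15827 + 6989 = 22816
Population now: 0–9=15926, 10–19=7792, 20–29=13330, 30–39=18702, 40–49=9613, 50+=22816
— Period 2 —
Births: 13330 × 0.38 = 5065, 9613 × 0.528 = 5076 ⇒ total 10141
10–19: 15926 × 0.974 = 15512
20–29: 7792 × 0.973 = 7582
30–39: 13330 × 0.964 = 12850
40–49: 18702 × 0.971 = 18160
50+: 9613 × 0.977 + 22816 × 0.692 = 9392 + 15789 = 25181
Population now: 0–9=10141, 10–19=15512, 20–29=7582, 30–39=12850, 40–49=18160, 50+=25181
— Period 3 —
Births: 7582 × 0.38 = 2881, 18160 × 0.528 = 9588 ⇒ total 12469
10–19: 10141 × 0.974 = 9877
20–29: 15512 × 0.973 = 15093
30–39: 7582 × 0.964 = 7309
40–49: 12850 × 0.971 = 12477
50+: 18160 × 0.977 + 25181 × 0.692 = 17742 + 17425 = 35167
Population now: 0–9=12469, 10–19=9877, 20–29=15093, 30–39=7309, 40–49=12477, 50+=35167
Scenario A total after 3 periods: 92392
Scenario B projection —
— Period 1 —
Births: 19400 × 0.46 = 8924, 16200 × 0.528 = 8554 ⇒ total 17478
10–19: 8000 × 0.974 = 7792
20–29: 13700 × 0.973 = 13330
30–39: 19400 × 0.964 = 18702
40–49: 9900 × 0.971 = 9613
50+: 16200 × 0.977 + 10100 × 0.692 = 15827 + 6989 = 22816
Population now: 0–9=17478, 10–19=7792, 20–29=13330, 30–39=18702, 40–49=9613, 50+=22816
— Period 2 —
Births: 13330 × 0.46 = 6132, 9613 × 0.528 = 5076 ⇒ total 11208
10–19: 17478 × 0.974 = 17024
20–29: 7792 × 0.973 = 7582
30–39: 13330 × 0.964 = 12850
40–49: 18702 × 0.971 = 18160
50+: 9613 × 0.977 + 22816 × 0.692 = 9392 + 15789 = 25181
Population now: 0–9=11208, 10–19=17024, 20–29=7582, 30–39=12850, 40–49=18160, 50+=25181
— Period 3 —
Births: 7582 × 0.46 = 3488, 18160 × 0.528 = 9588 ⇒ total 13076
10–19: 11208 × 0.974 = 10917
20–29: 17024 × 0.973 = 16564
30–39: 7582 × 0.964 = 7309
40–49: 12850 × 0.971 = 12477
50+: 18160 × 0.977 + 25181 × 0.692 = 17742 + 17425 = 35167
Population now: 0–9=13076, 10–19=10917, 20–29=16564, 30–39=7309, 40–49=12477, 50+=35167
Scenario B total after 3 periods: 95510
Difference B − A = 95510 − 92392 = 3118

3118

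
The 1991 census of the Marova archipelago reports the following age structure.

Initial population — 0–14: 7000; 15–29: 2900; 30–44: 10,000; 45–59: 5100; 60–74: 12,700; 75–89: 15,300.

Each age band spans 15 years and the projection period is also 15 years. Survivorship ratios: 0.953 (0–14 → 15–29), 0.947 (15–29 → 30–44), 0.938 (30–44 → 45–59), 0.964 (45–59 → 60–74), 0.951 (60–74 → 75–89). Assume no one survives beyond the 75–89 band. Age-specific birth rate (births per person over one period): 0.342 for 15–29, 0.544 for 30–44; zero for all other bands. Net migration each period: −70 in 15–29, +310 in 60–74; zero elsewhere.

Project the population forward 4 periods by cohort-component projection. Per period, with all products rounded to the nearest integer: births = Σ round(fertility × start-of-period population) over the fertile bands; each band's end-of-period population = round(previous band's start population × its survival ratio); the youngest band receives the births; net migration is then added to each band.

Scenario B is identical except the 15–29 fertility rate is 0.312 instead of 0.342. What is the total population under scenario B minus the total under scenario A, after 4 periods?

— Period 1 —
Births: 2900 * 0.342 = 992  |  10000 * 0.544 = 5440 → 6432
15–29: 7000 * 0.953 = 6671
30–44: 2900 * 0.947 = 2746
45–59: 10000 * 0.938 = 9380
60–74: 5100 * 0.964 = 4916
75–89: 12700 * 0.951 = 12078
Net migration: 15–29 − 70 → 6601; 60–74 + 310 → 5226
End of period: [6432, 6601, 2746, 9380, 5226, 12078]
— Period 2 —
Births: 6601 * 0.342 = 2258  |  2746 * 0.544 = 1494 → 3752
15–29: 6432 * 0.953 = 6130
30–44: 6601 * 0.947 = 6251
45–59: 2746 * 0.938 = 2576
60–74: 9380 * 0.964 = 9042
75–89: 5226 * 0.951 = 4970
Net migration: 15–29 − 70 → 6060; 60–74 + 310 → 9352
End of period: [3752, 6060, 6251, 2576, 9352, 4970]
— Period 3 —
Births: 6060 * 0.342 = 2073  |  6251 * 0.544 = 3401 → 5474
15–29: 3752 * 0.953 = 3576
30–44: 6060 * 0.947 = 5739
45–59: 6251 * 0.938 = 5863
60–74: 2576 * 0.964 = 2483
75–89: 9352 * 0.951 = 8894
Net migration: 15–29 − 70 → 3506; 60–74 + 310 → 2793
End of period: [5474, 3506, 5739, 5863, 2793, 8894]
— Period 4 —
Births: 3506 * 0.342 = 1199  |  5739 * 0.544 = 3122 → 4321
15–29: 5474 * 0.953 = 5217
30–44: 3506 * 0.947 = 3320
45–59: 5739 * 0.938 = 5383
60–74: 5863 * 0.964 = 5652
75–89: 2793 * 0.951 = 2656
Net migration: 15–29 − 70 → 5147; 60–74 + 310 → 5962
End of period: [4321, 5147, 3320, 5383, 5962, 2656]
Scenario A total after 4 periods: 26789
Scenario B projection —
— Period 1 —
Births: 2900 * 0.312 = 905  |  10000 * 0.544 = 5440 → 6345
15–29: 7000 * 0.953 = 6671
30–44: 2900 * 0.947 = 2746
45–59: 10000 * 0.938 = 9380
60–74: 5100 * 0.964 = 4916
75–89: 12700 * 0.951 = 12078
Net migration: 15–29 − 70 → 6601; 60–74 + 310 → 5226
End of period: [6345, 6601, 2746, 9380, 5226, 12078]
— Period 2 —
Births: 6601 * 0.312 = 2060  |  2746 * 0.544 = 1494 → 3554
15–29: 6345 * 0.953 = 6047
30–44: 6601 * 0.947 = 6251
45–59: 2746 * 0.938 = 2576
60–74: 9380 * 0.964 = 9042
75–89: 5226 * 0.951 = 4970
Net migration: 15–29 − 70 → 5977; 60–74 + 310 → 9352
End of period: [3554, 5977, 6251, 2576, 9352, 4970]
— Period 3 —
Births: 5977 * 0.312 = 1865  |  6251 * 0.544 = 3401 → 5266
15–29: 3554 * 0.953 = 3387
30–44: 5977 * 0.947 = 5660
45–59: 6251 * 0.938 = 5863
60–74: 2576 * 0.964 = 2483
75–89: 9352 * 0.951 = 8894
Net migration: 15–29 − 70 → 3317; 60–74 + 310 → 2793
End of period: [5266, 3317, 5660, 5863, 2793, 8894]
— Period 4 —
Births: 3317 * 0.312 = 1035  |  5660 * 0.544 = 3079 → 4114
15–29: 5266 * 0.953 = 5018
30–44: 3317 * 0.947 = 3141
45–59: 5660 * 0.938 = 5309
60–74: 5863 * 0.964 = 5652
75–89: 2793 * 0.951 = 2656
Net migration: 15–29 − 70 → 4948; 60–74 + 310 → 5962
End of period: [4114, 4948, 3141, 5309, 5962, 2656]
Scenario B total after 4 periods: 26130
Difference B − A = 26130 − 26789 = -659

-659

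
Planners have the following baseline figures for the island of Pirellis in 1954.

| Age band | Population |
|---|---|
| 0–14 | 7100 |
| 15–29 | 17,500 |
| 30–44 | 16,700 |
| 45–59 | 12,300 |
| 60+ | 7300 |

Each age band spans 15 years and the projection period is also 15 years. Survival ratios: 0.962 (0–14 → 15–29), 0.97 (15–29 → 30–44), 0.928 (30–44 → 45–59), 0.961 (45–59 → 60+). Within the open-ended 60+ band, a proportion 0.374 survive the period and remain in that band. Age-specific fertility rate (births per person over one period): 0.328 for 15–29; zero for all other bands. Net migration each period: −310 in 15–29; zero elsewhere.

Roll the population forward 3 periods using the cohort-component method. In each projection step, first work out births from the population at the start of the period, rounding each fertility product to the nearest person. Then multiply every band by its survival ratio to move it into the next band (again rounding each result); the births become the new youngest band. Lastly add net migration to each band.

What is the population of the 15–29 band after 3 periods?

[period 1]
Births: 17500 * 0.328 = 5740
15–29: 7100 * 0.962 = 6830
30–44: 17500 * 0.97 = 16975
45–59: 16700 * 0.928 = 15498
60+: 12300 * 0.961 + 7300 * 0.374 = 11820 + 2730 = 14550
Net migration: 15–29 − 310 → 6520
Giving 5740 / 6520 / 16975 / 15498 / 14550.
[period 2]
Births: 6520 * 0.328 = 2139
15–29: 5740 * 0.962 = 5522
30–44: 6520 * 0.97 = 6324
45–59: 16975 * 0.928 = 15753
60+: 15498 * 0.961 + 14550 * 0.374 = 14894 + 5442 = 20336
Net migration: 15–29 − 310 → 5212
Giving 2139 / 5212 / 6324 / 15753 / 20336.
[period 3]
Births: 5212 * 0.328 = 1710
15–29: 2139 * 0.962 = 2058
30–44: 5212 * 0.97 = 5056
45–59: 6324 * 0.928 = 5869
60+: 15753 * 0.961 + 20336 * 0.374 = 15139 + 7606 = 22745
Net migration: 15–29 − 310 → 1748
Giving 1710 / 1748 / 5056 / 5869 / 22745.

1748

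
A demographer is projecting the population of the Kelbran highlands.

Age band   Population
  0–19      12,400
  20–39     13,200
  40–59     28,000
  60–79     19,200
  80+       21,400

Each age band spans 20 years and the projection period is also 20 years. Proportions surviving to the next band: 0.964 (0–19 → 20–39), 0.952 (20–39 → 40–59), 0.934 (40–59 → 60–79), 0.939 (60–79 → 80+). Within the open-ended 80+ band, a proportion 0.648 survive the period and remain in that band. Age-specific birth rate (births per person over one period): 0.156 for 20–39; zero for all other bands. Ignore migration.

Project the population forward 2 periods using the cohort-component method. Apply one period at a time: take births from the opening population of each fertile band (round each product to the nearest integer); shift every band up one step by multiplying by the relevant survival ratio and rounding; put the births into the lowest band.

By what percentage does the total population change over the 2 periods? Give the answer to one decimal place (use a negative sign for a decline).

-23.4

Period 1.
Births: 13200 × 0.156 = 2059
20–39: 12400 × 0.964 = 11954
40–59: 13200 × 0.952 = 12566
60–79: 28000 × 0.934 = 26152
80+: 19200 × 0.939 + 21400 × 0.648 = 18029 + 13867 = 31896
Giving 2059 / 11954 / 12566 / 26152 / 31896.
Period 2.
Births: 11954 × 0.156 = 1865
20–39: 2059 × 0.964 = 1985
40–59: 11954 × 0.952 = 11380
60–79: 12566 × 0.934 = 11737
80+: 26152 × 0.939 + 31896 × 0.648 = 24557 + 20669 = 45226
Giving 1865 / 1985 / 11380 / 11737 / 45226.
Total: 94200 → 72193; change = -22007; percentage change = -23.4%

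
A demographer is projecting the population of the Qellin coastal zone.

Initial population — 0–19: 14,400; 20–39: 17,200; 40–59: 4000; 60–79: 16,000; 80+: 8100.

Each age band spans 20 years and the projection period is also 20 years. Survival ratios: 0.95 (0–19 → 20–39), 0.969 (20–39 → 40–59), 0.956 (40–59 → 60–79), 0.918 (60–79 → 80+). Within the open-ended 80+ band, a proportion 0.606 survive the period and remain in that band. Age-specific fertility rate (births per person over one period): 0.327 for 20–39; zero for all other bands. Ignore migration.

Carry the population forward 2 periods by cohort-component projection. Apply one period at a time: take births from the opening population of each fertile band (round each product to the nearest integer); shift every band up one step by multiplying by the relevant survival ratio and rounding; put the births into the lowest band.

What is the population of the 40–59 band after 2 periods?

13256

Let band 1 be 0–19 through band 5 = 80+.
After projecting period 1:
Births: 17200 * 0.327 = 5624
Band 2: 14400 * 0.95 = 13680
Band 3: 17200 * 0.969 = 16667
Band 4: 4000 * 0.956 = 3824
Band 5: 16000 * 0.918 + 8100 * 0.606 = 14688 + 4909 = 19597
End of period: [5624, 13680, 16667, 3824, 19597]
After projecting period 2:
Births: 13680 * 0.327 = 4473
Band 2: 5624 * 0.95 = 5343
Band 3: 13680 * 0.969 = 13256
Band 4: 16667 * 0.956 = 15934
Band 5: 3824 * 0.918 + 19597 * 0.606 = 3510 + 11876 = 15386
End of period: [4473, 5343, 13256, 15934, 15386]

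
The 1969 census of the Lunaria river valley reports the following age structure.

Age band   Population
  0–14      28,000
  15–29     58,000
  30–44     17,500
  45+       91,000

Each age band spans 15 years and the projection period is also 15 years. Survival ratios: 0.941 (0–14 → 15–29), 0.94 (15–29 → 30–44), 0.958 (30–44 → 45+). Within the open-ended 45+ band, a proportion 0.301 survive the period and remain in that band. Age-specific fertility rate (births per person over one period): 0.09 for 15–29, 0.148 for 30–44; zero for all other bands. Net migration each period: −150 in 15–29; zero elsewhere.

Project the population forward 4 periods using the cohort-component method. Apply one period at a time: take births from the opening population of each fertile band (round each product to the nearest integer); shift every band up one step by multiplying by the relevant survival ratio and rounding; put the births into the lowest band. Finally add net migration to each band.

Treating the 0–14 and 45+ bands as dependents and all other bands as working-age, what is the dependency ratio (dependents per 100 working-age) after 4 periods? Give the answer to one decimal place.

Call the groups 1 to 4, youngest first.
[period 1]
Births: 58000 × 0.09 = 5220  |  17500 × 0.148 = 2590 → total 7810
Group 2: 28000 × 0.941 = 26348
Group 3: 58000 × 0.94 = 54520
Group 4: 17500 × 0.958 + 91000 × 0.301 = 16765 + 27391 = 44156
Net migration: Group 2 − 150 → 26198
Population now: 0–14=7810, 15–29=26198, 30–44=54520, 45+=44156
[period 2]
Births: 26198 × 0.09 = 2358  |  54520 × 0.148 = 8069 → total 10427
Group 2: 7810 × 0.941 = 7349
Group 3: 26198 × 0.94 = 24626
Group 4: 54520 × 0.958 + 44156 × 0.301 = 52230 + 13291 = 65521
Net migration: Group 2 − 150 → 7199
Population now: 0–14=10427, 15–29=7199, 30–44=24626, 45+=65521
[period 3]
Births: 7199 × 0.09 = 648  |  24626 × 0.148 = 3645 → total 4293
Group 2: 10427 × 0.941 = 9812
Group 3: 7199 × 0.94 = 6767
Group 4: 24626 × 0.958 + 65521 × 0.301 = 23592 + 19722 = 43314
Net migration: Group 2 − 150 → 9662
Population now: 0–14=4293, 15–29=9662, 30–44=6767, 45+=43314
[period 4]
Births: 9662 × 0.09 = 870  |  6767 × 0.148 = 1002 → total 1872
Group 2: 4293 × 0.941 = 4040
Group 3: 9662 × 0.94 = 9082
Group 4: 6767 × 0.958 + 43314 × 0.301 = 6483 + 13038 = 19521
Net migration: Group 2 − 150 → 3890
Population now: 0–14=1872, 15–29=3890, 30–44=9082, 45+=19521
Dependents (band 0–14 + band 45+) = 1872 + 19521 = 21393; working-age = 12972; ratio = 21393/12972 × 100 = 164.9

164.9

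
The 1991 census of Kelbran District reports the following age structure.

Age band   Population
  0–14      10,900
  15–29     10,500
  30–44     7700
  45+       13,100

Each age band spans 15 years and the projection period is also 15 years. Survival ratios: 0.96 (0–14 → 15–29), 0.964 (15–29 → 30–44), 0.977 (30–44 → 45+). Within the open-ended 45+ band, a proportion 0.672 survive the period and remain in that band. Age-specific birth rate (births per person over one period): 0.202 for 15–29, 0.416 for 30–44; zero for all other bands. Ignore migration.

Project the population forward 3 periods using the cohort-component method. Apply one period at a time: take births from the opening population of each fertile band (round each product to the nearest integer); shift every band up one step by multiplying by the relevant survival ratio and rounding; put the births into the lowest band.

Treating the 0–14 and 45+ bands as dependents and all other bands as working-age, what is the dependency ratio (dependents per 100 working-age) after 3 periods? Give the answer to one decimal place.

264.6

Period 1.
Births: 10500 × 0.202 = 2121, 7700 × 0.416 = 3203 → 5324
15–29: 10900 × 0.96 = 10464
30–44: 10500 × 0.964 = 10122
45+: 7700 × 0.977 + 13100 × 0.672 = 7523 + 8803 = 16326
End of period: [5324, 10464, 10122, 16326]
Period 2.
Births: 10464 × 0.202 = 2114, 10122 × 0.416 = 4211 → 6325
15–29: 5324 × 0.96 = 5111
30–44: 10464 × 0.964 = 10087
45+: 10122 × 0.977 + 16326 × 0.672 = 9889 + 10971 = 20860
End of period: [6325, 5111, 10087, 20860]
Period 3.
Births: 5111 × 0.202 = 1032, 10087 × 0.416 = 4196 → 5228
15–29: 6325 × 0.96 = 6072
30–44: 5111 × 0.964 = 4927
45+: 10087 × 0.977 + 20860 × 0.672 = 9855 + 14018 = 23873
End of period: [5228, 6072, 4927, 23873]
Dependents (band 0–14 + band 45+) = 5228 + 23873 = 29101; working-age = 10999; ratio = 29101/10999 × 100 = 264.6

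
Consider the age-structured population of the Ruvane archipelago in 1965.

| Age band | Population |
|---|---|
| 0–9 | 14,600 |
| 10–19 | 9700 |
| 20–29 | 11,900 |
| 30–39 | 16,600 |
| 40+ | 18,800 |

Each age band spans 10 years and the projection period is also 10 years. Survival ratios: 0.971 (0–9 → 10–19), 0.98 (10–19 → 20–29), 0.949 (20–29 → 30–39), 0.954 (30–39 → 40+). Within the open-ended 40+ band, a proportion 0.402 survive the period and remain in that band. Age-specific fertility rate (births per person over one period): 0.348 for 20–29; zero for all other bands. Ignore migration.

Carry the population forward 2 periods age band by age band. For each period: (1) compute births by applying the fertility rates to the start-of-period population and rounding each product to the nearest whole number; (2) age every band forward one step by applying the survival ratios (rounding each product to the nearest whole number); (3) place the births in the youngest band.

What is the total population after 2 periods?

50421

Period 1:
Births: 11900 × 0.348 = 4141
10–19: 14600 × 0.971 = 14177
20–29: 9700 × 0.98 = 9506
30–39: 11900 × 0.949 = 11293
40+: 16600 × 0.954 + 18800 × 0.402 = 15836 + 7558 = 23394
→ [4141, 14177, 9506, 11293, 23394]
Period 2:
Births: 9506 × 0.348 = 3308
10–19: 4141 × 0.971 = 4021
20–29: 14177 × 0.98 = 13893
30–39: 9506 × 0.949 = 9021
40+: 11293 × 0.954 + 23394 × 0.402 = 10774 + 9404 = 20178
→ [3308, 4021, 13893, 9021, 20178]
Total after period 2: 3308 + 4021 + 13893 + 9021 + 20178 = 50421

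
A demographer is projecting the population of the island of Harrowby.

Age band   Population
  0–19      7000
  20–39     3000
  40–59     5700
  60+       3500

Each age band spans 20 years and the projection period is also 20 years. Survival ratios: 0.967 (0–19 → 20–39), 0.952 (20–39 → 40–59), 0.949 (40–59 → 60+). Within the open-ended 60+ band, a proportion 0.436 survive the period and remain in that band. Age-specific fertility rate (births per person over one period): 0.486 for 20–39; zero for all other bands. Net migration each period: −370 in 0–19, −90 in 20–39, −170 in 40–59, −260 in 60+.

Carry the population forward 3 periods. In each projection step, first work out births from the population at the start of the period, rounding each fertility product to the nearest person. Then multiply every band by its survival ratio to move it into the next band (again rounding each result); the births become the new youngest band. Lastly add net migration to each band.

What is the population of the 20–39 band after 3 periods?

2691

Let band 1 be 0–19 through band 4 = 60+.
Period 1:
Births: 3000 × 0.486 = 1458
Band 2: 7000 × 0.967 = 6769
Band 3: 3000 × 0.952 = 2856
Band 4: 5700 × 0.949 + 3500 × 0.436 = 5409 + 1526 = 6935
Net migration: Band 1 − 370 → 1088; Band 2 − 90 → 6679; Band 3 − 170 → 2686; Band 4 − 260 → 6675
Population now: 0–19=1088, 20–39=6679, 40–59=2686, 60+=6675
Period 2:
Births: 6679 × 0.486 = 3246
Band 2: 1088 × 0.967 = 1052
Band 3: 6679 × 0.952 = 6358
Band 4: 2686 × 0.949 + 6675 × 0.436 = 2549 + 2910 = 5459
Net migration: Band 1 − 370 → 2876; Band 2 − 90 → 962; Band 3 − 170 → 6188; Band 4 − 260 → 5199
Population now: 0–19=2876, 20–39=962, 40–59=6188, 60+=5199
Period 3:
Births: 962 × 0.486 = 468
Band 2: 2876 × 0.967 = 2781
Band 3: 962 × 0.952 = 916
Band 4: 6188 × 0.949 + 5199 × 0.436 = 5872 + 2267 = 8139
Net migration: Band 1 − 370 → 98; Band 2 − 90 → 2691; Band 3 − 170 → 746; Band 4 − 260 → 7879
Population now: 0–19=98, 20–39=2691, 40–59=746, 60+=7879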